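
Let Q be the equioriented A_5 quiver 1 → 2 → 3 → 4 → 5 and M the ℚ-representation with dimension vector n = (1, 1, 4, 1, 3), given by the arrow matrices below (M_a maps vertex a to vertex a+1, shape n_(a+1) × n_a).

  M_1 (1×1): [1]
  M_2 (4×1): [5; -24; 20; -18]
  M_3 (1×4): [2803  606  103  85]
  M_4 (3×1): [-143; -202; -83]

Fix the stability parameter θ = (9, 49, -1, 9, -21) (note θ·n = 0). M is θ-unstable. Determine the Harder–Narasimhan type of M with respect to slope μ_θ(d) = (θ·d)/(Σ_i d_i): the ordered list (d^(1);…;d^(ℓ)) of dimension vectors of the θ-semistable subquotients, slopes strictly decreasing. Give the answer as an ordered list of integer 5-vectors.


Via rank(M_{q-1}∘⋯∘M_p): M ≅ I[1,5], I[3,3]^3, I[5,5]^2.
μ_θ-semistable layers: μ^(1)=9; μ^(2)=-1; μ^(3)=-21

((1, 1, 1, 1, 1); (0, 0, 3, 0, 0); (0, 0, 0, 0, 2))


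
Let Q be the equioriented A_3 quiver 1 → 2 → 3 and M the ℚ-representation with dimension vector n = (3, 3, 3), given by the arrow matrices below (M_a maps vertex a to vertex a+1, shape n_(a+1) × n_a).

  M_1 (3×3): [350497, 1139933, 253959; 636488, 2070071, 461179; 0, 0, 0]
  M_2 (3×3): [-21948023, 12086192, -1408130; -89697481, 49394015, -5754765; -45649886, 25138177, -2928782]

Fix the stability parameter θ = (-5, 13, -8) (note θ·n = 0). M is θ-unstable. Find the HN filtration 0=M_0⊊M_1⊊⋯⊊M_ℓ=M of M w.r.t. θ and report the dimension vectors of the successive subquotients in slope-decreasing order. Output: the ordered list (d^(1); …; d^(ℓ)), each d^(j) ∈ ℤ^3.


Interval decomposition of M: I[1,1], I[1,3]^2, I[2,3].
HN type (ℓ=2): μ^(1)=5/2; μ^(2)=-5

((0, 3, 3); (3, 0, 0))


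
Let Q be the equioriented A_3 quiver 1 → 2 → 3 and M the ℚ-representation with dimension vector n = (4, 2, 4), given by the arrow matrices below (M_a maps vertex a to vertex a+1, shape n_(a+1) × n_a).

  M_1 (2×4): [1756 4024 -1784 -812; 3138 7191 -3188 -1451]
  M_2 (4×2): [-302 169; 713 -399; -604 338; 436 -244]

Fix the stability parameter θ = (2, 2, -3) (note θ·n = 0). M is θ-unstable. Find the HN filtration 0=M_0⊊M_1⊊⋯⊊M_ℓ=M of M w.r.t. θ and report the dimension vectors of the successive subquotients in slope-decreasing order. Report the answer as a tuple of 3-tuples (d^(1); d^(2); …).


Via rank(M_{q-1}∘⋯∘M_p): M ≅ I[1,1]^2, I[1,3]^2, I[3,3]^2.
μ_θ-semistable layers: μ^(1)=2; μ^(2)=1/3; μ^(3)=-3

((2, 0, 0); (2, 2, 2); (0, 0, 2))


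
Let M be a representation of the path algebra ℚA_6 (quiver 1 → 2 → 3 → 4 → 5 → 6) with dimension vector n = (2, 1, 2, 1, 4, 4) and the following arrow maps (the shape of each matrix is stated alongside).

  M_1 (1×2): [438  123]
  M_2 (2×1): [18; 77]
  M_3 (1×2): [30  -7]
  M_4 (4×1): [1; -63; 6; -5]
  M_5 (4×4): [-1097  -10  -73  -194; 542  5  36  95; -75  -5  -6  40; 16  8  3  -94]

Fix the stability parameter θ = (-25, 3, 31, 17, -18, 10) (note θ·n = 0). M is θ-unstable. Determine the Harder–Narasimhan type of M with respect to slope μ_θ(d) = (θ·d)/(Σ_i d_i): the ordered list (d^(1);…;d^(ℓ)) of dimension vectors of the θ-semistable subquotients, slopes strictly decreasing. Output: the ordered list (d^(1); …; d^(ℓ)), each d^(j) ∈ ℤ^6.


Barcode: M ≅ I[1,1], I[1,6], I[3,3], I[5,6]^3. HN layers by μ_θ (5 steps, strictly decreasing):
  μ^(1)=31; μ^(2)=10; μ^(3)=3; μ^(4)=-18; μ^(5)=-25

((0, 0, 1, 0, 0, 0); (0, 0, 1, 1, 1, 4); (0, 1, 0, 0, 0, 0); (0, 0, 0, 0, 3, 0); (2, 0, 0, 0, 0, 0))


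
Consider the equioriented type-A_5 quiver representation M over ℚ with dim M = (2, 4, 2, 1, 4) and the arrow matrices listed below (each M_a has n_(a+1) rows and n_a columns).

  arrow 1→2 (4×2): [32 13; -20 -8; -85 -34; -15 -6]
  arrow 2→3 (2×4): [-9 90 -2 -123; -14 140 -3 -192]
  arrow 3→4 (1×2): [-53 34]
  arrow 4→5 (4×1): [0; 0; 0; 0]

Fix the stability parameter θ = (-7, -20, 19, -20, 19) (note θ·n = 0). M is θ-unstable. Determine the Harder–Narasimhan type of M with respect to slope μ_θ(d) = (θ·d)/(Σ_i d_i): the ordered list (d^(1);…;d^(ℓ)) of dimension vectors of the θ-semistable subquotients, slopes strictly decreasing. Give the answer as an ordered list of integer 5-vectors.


Interval decomposition of M: I[1,3], I[1,4], I[2,2]^2, I[5,5]^4.
HN type (ℓ=4): μ^(1)=19; μ^(2)=-1/2; μ^(3)=-27/2; μ^(4)=-20

((0, 0, 1, 0, 4); (0, 0, 1, 1, 0); (2, 2, 0, 0, 0); (0, 2, 0, 0, 0))


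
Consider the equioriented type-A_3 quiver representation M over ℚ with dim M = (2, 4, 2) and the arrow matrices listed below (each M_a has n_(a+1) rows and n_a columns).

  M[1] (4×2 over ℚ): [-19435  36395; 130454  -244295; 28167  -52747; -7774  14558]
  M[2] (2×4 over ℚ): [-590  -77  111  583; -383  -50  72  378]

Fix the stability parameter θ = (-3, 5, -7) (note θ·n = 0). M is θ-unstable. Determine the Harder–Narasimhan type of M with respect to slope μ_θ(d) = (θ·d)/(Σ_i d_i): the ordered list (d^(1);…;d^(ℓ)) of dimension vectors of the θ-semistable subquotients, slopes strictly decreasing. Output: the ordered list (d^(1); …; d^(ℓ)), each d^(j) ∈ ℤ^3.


Barcode: M ≅ I[1,3]^2, I[2,2]^2. HN layers by μ_θ (3 steps, strictly decreasing):
  μ^(1)=5; μ^(2)=-1; μ^(3)=-3

((0, 2, 0); (0, 2, 2); (2, 0, 0))


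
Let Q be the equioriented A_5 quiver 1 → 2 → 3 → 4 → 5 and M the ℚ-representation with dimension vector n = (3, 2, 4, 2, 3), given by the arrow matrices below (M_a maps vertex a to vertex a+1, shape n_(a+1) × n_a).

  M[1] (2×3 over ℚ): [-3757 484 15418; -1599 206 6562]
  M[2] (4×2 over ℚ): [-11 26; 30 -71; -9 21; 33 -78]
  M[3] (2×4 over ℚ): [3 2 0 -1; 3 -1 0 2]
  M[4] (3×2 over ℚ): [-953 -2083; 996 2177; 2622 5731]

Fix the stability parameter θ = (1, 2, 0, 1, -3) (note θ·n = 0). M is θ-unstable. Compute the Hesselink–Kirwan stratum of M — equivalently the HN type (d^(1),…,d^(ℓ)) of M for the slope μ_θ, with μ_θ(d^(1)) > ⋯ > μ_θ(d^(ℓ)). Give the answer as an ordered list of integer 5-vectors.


Via rank(M_{q-1}∘⋯∘M_p): M ≅ I[1,1], I[1,3], I[1,5], I[3,3], I[3,5], I[5,5].
μ_θ-semistable layers: μ^(1)=1; μ^(2)=1/5; μ^(3)=0; μ^(4)=-2/3; μ^(5)=-3

((2, 1, 1, 0, 0); (1, 1, 1, 1, 1); (0, 0, 1, 0, 0); (0, 0, 1, 1, 1); (0, 0, 0, 0, 1))


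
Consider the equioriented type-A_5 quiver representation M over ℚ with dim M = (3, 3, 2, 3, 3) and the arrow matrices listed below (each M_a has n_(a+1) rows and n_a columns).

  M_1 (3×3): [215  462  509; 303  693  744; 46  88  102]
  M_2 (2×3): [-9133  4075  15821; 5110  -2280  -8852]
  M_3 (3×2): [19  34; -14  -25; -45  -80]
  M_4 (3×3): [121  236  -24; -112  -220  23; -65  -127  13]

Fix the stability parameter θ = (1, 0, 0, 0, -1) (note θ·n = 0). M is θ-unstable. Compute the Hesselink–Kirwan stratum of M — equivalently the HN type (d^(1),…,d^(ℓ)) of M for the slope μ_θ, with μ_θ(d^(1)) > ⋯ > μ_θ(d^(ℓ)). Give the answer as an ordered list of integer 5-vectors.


Via rank(M_{q-1}∘⋯∘M_p): M ≅ I[1,1], I[1,5]^2, I[2,2], I[4,5].
μ_θ-semistable layers: μ^(1)=1; μ^(2)=0; μ^(3)=-1/2

((1, 0, 0, 0, 0); (2, 3, 2, 2, 2); (0, 0, 0, 1, 1))


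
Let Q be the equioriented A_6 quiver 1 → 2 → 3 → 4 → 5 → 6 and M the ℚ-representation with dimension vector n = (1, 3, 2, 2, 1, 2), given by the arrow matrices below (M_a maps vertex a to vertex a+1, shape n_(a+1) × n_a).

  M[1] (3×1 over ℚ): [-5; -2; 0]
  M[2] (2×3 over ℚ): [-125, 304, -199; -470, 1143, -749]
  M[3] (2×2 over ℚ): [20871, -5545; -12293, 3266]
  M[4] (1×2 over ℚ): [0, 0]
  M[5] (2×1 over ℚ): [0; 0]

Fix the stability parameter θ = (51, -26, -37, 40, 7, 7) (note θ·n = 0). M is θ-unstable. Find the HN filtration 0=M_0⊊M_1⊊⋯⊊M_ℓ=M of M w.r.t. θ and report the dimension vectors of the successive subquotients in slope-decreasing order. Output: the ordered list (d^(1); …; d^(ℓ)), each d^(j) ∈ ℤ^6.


Interval decomposition of M: I[1,4], I[2,2], I[2,4], I[5,5], I[6,6]^2.
HN type (ℓ=5): μ^(1)=40; μ^(2)=7; μ^(3)=-4; μ^(4)=-26; μ^(5)=-63/2

((0, 0, 0, 2, 0, 0); (0, 0, 0, 0, 1, 2); (1, 1, 1, 0, 0, 0); (0, 1, 0, 0, 0, 0); (0, 1, 1, 0, 0, 0))


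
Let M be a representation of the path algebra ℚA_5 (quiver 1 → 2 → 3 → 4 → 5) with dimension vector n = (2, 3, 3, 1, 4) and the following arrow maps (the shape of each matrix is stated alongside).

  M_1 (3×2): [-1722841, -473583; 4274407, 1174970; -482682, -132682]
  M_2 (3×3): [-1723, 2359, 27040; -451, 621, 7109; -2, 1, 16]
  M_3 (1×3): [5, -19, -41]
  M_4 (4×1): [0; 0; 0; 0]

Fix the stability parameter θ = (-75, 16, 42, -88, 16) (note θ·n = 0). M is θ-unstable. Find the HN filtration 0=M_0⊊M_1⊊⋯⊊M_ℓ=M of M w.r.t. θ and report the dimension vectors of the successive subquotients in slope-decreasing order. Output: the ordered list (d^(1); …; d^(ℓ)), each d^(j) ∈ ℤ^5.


Barcode: M ≅ I[1,3], I[1,4], I[2,3], I[5,5]^4. HN layers by μ_θ (4 steps, strictly decreasing):
  μ^(1)=42; μ^(2)=16; μ^(3)=-10; μ^(4)=-75

((0, 0, 2, 0, 0); (0, 2, 0, 0, 4); (0, 1, 1, 1, 0); (2, 0, 0, 0, 0))


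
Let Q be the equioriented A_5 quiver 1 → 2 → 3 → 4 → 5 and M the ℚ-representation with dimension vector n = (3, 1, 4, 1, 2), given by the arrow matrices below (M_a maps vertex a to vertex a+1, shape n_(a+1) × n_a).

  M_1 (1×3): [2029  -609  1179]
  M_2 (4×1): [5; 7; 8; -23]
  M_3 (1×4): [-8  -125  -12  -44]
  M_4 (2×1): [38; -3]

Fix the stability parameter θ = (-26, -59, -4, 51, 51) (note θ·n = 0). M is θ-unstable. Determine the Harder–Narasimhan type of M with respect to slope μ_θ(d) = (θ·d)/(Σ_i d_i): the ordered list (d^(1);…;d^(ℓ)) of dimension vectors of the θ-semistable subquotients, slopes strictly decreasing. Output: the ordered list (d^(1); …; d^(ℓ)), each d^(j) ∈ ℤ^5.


Barcode: M ≅ I[1,1]^2, I[1,5], I[3,3]^3, I[5,5]. HN layers by μ_θ (4 steps, strictly decreasing):
  μ^(1)=51; μ^(2)=-4; μ^(3)=-26; μ^(4)=-85/2

((0, 0, 0, 1, 2); (0, 0, 4, 0, 0); (2, 0, 0, 0, 0); (1, 1, 0, 0, 0))


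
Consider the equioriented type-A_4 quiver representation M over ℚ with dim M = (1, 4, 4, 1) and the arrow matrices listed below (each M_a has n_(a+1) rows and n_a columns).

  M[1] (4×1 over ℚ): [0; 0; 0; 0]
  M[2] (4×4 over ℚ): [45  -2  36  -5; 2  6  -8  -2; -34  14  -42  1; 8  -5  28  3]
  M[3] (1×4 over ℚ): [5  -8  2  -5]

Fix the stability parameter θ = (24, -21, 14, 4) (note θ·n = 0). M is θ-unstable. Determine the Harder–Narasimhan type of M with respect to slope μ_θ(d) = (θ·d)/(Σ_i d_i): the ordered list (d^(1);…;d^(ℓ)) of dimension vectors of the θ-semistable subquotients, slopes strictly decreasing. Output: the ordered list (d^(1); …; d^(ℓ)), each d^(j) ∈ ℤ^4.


Interval decomposition of M: I[1,1], I[2,3]^3, I[2,4].
HN type (ℓ=4): μ^(1)=24; μ^(2)=14; μ^(3)=9; μ^(4)=-21

((1, 0, 0, 0); (0, 0, 3, 0); (0, 0, 1, 1); (0, 4, 0, 0))


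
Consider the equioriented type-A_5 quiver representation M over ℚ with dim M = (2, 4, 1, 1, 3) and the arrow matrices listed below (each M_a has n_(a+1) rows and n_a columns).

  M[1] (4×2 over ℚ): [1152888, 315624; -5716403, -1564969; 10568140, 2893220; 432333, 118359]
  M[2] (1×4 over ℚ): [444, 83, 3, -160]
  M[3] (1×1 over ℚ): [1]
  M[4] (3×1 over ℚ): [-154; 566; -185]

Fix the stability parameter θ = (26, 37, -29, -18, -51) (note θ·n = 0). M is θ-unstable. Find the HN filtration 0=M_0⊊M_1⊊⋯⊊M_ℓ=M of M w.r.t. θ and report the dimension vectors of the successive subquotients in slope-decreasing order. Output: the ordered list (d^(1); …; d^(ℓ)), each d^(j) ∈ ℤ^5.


Interval decomposition of M: I[1,1], I[1,5], I[2,2]^3, I[5,5]^2.
HN type (ℓ=4): μ^(1)=37; μ^(2)=26; μ^(3)=-7; μ^(4)=-51

((0, 3, 0, 0, 0); (1, 0, 0, 0, 0); (1, 1, 1, 1, 1); (0, 0, 0, 0, 2))


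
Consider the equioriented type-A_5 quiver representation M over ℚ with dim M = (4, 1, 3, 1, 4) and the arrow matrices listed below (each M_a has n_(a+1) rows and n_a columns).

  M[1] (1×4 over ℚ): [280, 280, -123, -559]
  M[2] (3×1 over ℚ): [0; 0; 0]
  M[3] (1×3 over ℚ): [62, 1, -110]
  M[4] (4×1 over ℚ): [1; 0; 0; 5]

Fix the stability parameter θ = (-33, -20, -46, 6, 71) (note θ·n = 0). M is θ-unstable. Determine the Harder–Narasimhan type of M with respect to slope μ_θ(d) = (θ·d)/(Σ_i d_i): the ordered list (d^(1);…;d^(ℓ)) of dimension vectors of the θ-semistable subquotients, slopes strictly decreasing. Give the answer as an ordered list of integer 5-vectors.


Barcode: M ≅ I[1,1]^3, I[1,2], I[3,3]^2, I[3,5], I[5,5]^3. HN layers by μ_θ (5 steps, strictly decreasing):
  μ^(1)=71; μ^(2)=6; μ^(3)=-20; μ^(4)=-33; μ^(5)=-46

((0, 0, 0, 0, 4); (0, 0, 0, 1, 0); (0, 1, 0, 0, 0); (4, 0, 0, 0, 0); (0, 0, 3, 0, 0))


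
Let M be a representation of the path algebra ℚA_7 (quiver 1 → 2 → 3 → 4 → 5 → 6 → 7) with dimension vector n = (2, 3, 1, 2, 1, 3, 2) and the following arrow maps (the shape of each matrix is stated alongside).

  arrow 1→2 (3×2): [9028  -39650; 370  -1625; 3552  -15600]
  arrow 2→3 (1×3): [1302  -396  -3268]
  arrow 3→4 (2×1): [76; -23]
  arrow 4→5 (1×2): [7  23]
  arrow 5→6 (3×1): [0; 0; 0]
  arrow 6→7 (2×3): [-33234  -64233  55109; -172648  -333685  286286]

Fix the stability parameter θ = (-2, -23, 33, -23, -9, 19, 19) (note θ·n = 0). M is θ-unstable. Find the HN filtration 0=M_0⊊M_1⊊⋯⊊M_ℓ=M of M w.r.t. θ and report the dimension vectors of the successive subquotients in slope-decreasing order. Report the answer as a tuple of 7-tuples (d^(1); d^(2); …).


Barcode: M ≅ I[1,1], I[1,2], I[2,2], I[2,5], I[4,4], I[6,6], I[6,7]^2. HN layers by μ_θ (5 steps, strictly decreasing):
  μ^(1)=19; μ^(2)=1/3; μ^(3)=-2; μ^(4)=-25/2; μ^(5)=-23

((0, 0, 0, 0, 0, 3, 2); (0, 0, 1, 1, 1, 0, 0); (1, 0, 0, 0, 0, 0, 0); (1, 1, 0, 0, 0, 0, 0); (0, 2, 0, 1, 0, 0, 0))


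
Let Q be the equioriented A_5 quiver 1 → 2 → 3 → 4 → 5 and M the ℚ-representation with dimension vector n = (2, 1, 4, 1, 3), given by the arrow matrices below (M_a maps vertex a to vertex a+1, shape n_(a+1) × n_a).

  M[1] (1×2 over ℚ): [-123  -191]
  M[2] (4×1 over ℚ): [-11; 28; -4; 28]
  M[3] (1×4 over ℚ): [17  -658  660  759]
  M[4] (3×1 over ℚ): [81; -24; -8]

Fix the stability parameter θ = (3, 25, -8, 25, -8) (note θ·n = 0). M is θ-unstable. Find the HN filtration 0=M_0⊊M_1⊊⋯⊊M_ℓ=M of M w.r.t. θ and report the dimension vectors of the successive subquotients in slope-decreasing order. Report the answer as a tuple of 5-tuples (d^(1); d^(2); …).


Barcode: M ≅ I[1,1], I[1,5], I[3,3]^3, I[5,5]^2. HN layers by μ_θ (3 steps, strictly decreasing):
  μ^(1)=17/2; μ^(2)=3; μ^(3)=-8

((0, 1, 1, 1, 1); (2, 0, 0, 0, 0); (0, 0, 3, 0, 2))


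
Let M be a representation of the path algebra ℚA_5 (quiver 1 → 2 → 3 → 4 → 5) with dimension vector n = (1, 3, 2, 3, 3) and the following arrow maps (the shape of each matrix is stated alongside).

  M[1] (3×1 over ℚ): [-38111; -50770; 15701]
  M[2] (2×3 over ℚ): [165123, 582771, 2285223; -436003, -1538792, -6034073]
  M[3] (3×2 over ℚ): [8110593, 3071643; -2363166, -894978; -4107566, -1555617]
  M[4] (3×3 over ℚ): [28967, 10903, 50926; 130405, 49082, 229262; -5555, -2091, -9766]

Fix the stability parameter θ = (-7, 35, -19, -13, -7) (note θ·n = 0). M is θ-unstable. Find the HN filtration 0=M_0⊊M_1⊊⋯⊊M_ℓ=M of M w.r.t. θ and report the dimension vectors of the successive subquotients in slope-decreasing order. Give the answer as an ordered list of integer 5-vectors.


Via rank(M_{q-1}∘⋯∘M_p): M ≅ I[1,2], I[2,4], I[2,5], I[4,5], I[5,5].
μ_θ-semistable layers: μ^(1)=35; μ^(2)=1; μ^(3)=-1; μ^(4)=-7; μ^(5)=-13

((0, 1, 0, 0, 0); (0, 1, 1, 1, 0); (0, 1, 1, 1, 1); (1, 0, 0, 0, 2); (0, 0, 0, 1, 0))


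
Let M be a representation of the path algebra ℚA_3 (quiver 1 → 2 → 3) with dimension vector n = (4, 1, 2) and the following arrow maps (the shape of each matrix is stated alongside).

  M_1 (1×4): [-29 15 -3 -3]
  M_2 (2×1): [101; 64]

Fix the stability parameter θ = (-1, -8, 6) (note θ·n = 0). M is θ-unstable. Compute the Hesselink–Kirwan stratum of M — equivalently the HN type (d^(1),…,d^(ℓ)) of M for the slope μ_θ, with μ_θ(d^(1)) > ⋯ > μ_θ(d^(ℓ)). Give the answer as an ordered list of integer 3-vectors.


Via rank(M_{q-1}∘⋯∘M_p): M ≅ I[1,1]^3, I[1,3], I[3,3].
μ_θ-semistable layers: μ^(1)=6; μ^(2)=-1; μ^(3)=-9/2

((0, 0, 2); (3, 0, 0); (1, 1, 0))


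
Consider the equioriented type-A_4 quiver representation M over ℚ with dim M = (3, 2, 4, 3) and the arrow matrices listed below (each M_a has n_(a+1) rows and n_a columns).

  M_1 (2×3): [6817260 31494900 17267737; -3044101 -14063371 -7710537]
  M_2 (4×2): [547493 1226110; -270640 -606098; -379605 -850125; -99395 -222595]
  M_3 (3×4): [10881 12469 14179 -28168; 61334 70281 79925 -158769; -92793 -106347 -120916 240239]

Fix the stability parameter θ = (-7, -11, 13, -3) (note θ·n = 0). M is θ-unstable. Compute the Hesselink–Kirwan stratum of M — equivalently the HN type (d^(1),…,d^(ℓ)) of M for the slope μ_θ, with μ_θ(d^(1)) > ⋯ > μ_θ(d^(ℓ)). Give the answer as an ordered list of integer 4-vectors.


Barcode: M ≅ I[1,1], I[1,3], I[1,4], I[3,4]^2. HN layers by μ_θ (4 steps, strictly decreasing):
  μ^(1)=13; μ^(2)=5; μ^(3)=-7; μ^(4)=-9

((0, 0, 1, 0); (0, 0, 3, 3); (1, 0, 0, 0); (2, 2, 0, 0))


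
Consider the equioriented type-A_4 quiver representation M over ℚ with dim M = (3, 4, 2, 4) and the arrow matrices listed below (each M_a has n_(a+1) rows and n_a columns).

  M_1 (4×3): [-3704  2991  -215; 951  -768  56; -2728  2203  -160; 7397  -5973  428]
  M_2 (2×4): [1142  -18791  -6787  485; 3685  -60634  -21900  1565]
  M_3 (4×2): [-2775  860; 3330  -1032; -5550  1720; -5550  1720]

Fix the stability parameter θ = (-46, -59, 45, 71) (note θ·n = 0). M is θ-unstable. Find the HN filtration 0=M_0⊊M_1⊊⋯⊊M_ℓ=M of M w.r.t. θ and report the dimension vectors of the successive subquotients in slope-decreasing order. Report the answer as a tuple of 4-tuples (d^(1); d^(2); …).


Interval decomposition of M: I[1,2], I[1,3], I[1,4], I[2,2], I[4,4]^3.
HN type (ℓ=4): μ^(1)=71; μ^(2)=45; μ^(3)=-105/2; μ^(4)=-59

((0, 0, 0, 4); (0, 0, 2, 0); (3, 3, 0, 0); (0, 1, 0, 0))


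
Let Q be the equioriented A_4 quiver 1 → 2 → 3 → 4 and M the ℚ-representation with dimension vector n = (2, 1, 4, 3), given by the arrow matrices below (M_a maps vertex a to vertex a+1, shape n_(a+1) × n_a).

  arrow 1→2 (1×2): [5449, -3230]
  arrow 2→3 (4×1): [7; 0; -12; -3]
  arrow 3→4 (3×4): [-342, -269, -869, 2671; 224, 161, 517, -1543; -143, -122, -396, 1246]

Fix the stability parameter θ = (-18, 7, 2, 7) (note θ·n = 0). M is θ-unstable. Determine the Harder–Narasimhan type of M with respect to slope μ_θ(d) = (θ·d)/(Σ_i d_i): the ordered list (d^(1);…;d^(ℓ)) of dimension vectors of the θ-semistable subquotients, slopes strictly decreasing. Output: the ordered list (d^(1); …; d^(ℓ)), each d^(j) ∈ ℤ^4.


Interval decomposition of M: I[1,1], I[1,4], I[3,3], I[3,4]^2.
HN type (ℓ=4): μ^(1)=7; μ^(2)=9/2; μ^(3)=2; μ^(4)=-18

((0, 0, 0, 3); (0, 1, 1, 0); (0, 0, 3, 0); (2, 0, 0, 0))


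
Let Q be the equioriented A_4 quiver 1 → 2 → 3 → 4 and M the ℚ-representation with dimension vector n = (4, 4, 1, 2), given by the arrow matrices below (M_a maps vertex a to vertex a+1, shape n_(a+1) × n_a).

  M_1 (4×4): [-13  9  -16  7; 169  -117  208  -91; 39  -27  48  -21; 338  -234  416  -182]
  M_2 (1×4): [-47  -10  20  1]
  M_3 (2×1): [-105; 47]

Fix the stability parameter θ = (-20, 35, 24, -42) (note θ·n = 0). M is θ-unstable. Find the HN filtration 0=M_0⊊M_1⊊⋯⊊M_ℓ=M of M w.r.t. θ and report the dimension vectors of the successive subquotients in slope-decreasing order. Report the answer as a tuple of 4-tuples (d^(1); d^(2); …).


Via rank(M_{q-1}∘⋯∘M_p): M ≅ I[1,1]^3, I[1,4], I[2,2]^3, I[4,4].
μ_θ-semistable layers: μ^(1)=35; μ^(2)=17/3; μ^(3)=-20; μ^(4)=-42

((0, 3, 0, 0); (0, 1, 1, 1); (4, 0, 0, 0); (0, 0, 0, 1))


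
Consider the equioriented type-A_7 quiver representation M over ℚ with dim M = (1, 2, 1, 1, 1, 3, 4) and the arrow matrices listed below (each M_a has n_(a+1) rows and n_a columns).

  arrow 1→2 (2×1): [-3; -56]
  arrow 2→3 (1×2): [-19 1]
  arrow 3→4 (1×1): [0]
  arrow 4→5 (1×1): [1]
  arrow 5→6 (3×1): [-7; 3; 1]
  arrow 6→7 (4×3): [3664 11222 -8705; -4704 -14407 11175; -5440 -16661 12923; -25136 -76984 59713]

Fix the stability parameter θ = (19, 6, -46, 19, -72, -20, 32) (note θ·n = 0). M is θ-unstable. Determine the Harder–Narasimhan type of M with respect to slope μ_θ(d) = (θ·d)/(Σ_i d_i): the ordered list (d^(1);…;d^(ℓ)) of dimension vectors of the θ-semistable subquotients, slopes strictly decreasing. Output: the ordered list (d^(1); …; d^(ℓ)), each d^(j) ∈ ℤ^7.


Via rank(M_{q-1}∘⋯∘M_p): M ≅ I[1,3], I[2,2], I[4,7], I[6,6], I[6,7], I[7,7]^2.
μ_θ-semistable layers: μ^(1)=32; μ^(2)=6; μ^(3)=-7; μ^(4)=-20; μ^(5)=-53/2

((0, 0, 0, 0, 0, 0, 4); (0, 1, 0, 0, 0, 0, 0); (1, 1, 1, 0, 0, 0, 0); (0, 0, 0, 0, 0, 3, 0); (0, 0, 0, 1, 1, 0, 0))


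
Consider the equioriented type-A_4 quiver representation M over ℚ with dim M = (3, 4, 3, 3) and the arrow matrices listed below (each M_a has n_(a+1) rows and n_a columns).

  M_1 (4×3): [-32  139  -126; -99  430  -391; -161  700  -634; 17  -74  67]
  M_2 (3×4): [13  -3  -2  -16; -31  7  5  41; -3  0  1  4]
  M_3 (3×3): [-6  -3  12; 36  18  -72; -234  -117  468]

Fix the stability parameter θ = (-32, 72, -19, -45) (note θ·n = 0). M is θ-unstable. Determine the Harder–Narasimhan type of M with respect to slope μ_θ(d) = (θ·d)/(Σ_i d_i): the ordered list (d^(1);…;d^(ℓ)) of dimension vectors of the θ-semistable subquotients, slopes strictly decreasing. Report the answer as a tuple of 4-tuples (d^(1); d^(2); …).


Barcode: M ≅ I[1,3]^2, I[1,4], I[2,2], I[4,4]^2. HN layers by μ_θ (5 steps, strictly decreasing):
  μ^(1)=72; μ^(2)=53/2; μ^(3)=8/3; μ^(4)=-32; μ^(5)=-45

((0, 1, 0, 0); (0, 2, 2, 0); (0, 1, 1, 1); (3, 0, 0, 0); (0, 0, 0, 2))


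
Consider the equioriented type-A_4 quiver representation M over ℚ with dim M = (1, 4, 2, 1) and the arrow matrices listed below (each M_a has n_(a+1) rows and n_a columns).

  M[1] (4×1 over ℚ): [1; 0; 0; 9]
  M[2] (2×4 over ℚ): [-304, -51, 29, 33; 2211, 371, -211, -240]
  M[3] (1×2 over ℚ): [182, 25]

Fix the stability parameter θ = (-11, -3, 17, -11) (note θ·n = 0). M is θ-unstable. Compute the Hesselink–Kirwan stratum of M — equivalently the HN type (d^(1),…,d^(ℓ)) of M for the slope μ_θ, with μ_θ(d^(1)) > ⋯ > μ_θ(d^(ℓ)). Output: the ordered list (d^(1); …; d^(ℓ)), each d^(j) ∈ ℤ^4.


Barcode: M ≅ I[1,4], I[2,2]^2, I[2,3]. HN layers by μ_θ (4 steps, strictly decreasing):
  μ^(1)=17; μ^(2)=3; μ^(3)=-3; μ^(4)=-11

((0, 0, 1, 0); (0, 0, 1, 1); (0, 4, 0, 0); (1, 0, 0, 0))


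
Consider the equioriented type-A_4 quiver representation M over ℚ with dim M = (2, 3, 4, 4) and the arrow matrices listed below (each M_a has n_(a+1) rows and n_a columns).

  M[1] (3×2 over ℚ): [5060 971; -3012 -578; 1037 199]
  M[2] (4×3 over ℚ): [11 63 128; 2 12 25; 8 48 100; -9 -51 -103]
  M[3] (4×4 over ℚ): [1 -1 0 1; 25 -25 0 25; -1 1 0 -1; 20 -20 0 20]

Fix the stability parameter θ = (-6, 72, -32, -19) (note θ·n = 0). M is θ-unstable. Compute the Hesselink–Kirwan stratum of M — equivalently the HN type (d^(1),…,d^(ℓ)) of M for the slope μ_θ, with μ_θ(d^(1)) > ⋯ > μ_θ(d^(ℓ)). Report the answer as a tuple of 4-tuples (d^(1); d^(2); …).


Barcode: M ≅ I[1,3]^2, I[2,2], I[3,3], I[3,4], I[4,4]^3. HN layers by μ_θ (5 steps, strictly decreasing):
  μ^(1)=72; μ^(2)=20; μ^(3)=-6; μ^(4)=-19; μ^(5)=-32

((0, 1, 0, 0); (0, 2, 2, 0); (2, 0, 0, 0); (0, 0, 0, 4); (0, 0, 2, 0))


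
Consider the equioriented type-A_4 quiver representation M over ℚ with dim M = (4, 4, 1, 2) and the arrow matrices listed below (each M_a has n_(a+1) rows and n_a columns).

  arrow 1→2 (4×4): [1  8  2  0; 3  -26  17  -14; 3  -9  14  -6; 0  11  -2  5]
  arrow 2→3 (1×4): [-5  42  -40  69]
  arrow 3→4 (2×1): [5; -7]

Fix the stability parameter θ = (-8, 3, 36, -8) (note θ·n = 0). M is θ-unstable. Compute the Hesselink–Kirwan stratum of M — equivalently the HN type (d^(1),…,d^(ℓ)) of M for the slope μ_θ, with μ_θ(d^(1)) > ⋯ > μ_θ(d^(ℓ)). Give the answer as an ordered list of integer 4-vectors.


Barcode: M ≅ I[1,2]^3, I[1,4], I[4,4]. HN layers by μ_θ (3 steps, strictly decreasing):
  μ^(1)=14; μ^(2)=3; μ^(3)=-8

((0, 0, 1, 1); (0, 4, 0, 0); (4, 0, 0, 1))


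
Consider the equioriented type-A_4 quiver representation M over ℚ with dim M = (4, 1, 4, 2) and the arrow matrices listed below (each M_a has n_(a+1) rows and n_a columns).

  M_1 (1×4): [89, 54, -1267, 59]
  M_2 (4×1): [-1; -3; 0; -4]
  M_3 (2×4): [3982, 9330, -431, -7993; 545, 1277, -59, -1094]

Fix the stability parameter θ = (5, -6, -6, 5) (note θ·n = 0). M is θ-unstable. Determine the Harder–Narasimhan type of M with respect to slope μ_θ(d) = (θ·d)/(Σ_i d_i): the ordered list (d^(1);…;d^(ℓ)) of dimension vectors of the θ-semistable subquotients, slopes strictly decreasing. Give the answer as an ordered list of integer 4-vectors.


Via rank(M_{q-1}∘⋯∘M_p): M ≅ I[1,1]^3, I[1,3], I[3,3], I[3,4]^2.
μ_θ-semistable layers: μ^(1)=5; μ^(2)=-7/3; μ^(3)=-6

((3, 0, 0, 2); (1, 1, 1, 0); (0, 0, 3, 0))


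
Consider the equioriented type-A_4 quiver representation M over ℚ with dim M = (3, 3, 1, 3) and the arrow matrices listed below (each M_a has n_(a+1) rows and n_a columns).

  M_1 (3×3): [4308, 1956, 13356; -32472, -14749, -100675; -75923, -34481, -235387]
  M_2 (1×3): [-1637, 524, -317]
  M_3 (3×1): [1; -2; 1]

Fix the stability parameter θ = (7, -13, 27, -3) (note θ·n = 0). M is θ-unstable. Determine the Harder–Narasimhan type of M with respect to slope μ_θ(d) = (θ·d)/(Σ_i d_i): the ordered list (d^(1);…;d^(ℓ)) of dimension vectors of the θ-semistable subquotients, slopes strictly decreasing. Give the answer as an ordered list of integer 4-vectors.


Via rank(M_{q-1}∘⋯∘M_p): M ≅ I[1,1], I[1,2], I[1,4], I[2,2], I[4,4]^2.
μ_θ-semistable layers: μ^(1)=12; μ^(2)=7; μ^(3)=-3; μ^(4)=-13

((0, 0, 1, 1); (1, 0, 0, 0); (2, 2, 0, 2); (0, 1, 0, 0))


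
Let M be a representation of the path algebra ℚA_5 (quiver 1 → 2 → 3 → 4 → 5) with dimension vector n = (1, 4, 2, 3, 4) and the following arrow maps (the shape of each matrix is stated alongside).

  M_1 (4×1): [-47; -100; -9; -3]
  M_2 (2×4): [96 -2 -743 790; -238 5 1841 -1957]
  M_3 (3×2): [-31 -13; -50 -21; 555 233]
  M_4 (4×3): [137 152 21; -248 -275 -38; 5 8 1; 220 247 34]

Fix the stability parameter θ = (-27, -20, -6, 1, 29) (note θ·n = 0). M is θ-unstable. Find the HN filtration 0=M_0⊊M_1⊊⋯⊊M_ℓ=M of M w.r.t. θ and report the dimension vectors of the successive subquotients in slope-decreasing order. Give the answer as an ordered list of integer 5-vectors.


Via rank(M_{q-1}∘⋯∘M_p): M ≅ I[1,4], I[2,2]^2, I[2,5], I[4,5], I[5,5]^2.
μ_θ-semistable layers: μ^(1)=29; μ^(2)=1; μ^(3)=-6; μ^(4)=-20; μ^(5)=-27

((0, 0, 0, 0, 4); (0, 0, 0, 3, 0); (0, 0, 2, 0, 0); (0, 4, 0, 0, 0); (1, 0, 0, 0, 0))


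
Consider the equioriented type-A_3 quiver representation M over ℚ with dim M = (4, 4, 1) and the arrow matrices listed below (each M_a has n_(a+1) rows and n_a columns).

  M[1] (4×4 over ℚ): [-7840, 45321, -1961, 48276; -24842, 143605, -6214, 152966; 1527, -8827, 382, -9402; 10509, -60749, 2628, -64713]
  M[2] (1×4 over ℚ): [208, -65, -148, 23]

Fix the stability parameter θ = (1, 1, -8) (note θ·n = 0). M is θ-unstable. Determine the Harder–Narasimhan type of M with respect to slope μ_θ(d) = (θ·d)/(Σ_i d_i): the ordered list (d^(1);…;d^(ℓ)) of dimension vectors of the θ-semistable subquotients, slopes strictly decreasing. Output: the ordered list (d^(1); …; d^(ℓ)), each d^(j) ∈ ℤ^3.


Interval decomposition of M: I[1,2]^3, I[1,3].
HN type (ℓ=2): μ^(1)=1; μ^(2)=-2

((3, 3, 0); (1, 1, 1))


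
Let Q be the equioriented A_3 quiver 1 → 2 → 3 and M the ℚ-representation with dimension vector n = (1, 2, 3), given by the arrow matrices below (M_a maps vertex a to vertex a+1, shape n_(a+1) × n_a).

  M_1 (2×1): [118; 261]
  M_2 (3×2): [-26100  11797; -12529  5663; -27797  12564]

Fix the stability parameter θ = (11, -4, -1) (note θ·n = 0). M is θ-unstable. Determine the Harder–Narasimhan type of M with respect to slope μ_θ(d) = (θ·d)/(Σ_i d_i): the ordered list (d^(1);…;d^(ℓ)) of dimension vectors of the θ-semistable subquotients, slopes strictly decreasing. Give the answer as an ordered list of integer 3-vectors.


Via rank(M_{q-1}∘⋯∘M_p): M ≅ I[1,3], I[2,3], I[3,3].
μ_θ-semistable layers: μ^(1)=2; μ^(2)=-1; μ^(3)=-4

((1, 1, 1); (0, 0, 2); (0, 1, 0))


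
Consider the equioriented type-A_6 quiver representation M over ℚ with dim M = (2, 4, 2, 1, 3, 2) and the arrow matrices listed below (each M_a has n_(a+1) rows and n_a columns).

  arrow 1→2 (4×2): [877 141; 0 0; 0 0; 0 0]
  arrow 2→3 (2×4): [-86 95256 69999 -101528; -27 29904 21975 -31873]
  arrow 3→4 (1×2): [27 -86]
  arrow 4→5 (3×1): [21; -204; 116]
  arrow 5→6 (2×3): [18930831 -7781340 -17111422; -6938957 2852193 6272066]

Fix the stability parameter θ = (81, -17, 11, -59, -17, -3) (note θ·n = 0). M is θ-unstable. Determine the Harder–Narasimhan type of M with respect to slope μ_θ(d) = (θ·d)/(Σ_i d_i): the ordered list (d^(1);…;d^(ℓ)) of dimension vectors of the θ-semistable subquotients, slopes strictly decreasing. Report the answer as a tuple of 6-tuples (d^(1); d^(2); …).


Interval decomposition of M: I[1,1], I[1,3], I[2,2]^2, I[2,6], I[5,5], I[5,6].
HN type (ℓ=5): μ^(1)=81; μ^(2)=25; μ^(3)=-3; μ^(4)=-17; μ^(5)=-65/3

((1, 0, 0, 0, 0, 0); (1, 1, 1, 0, 0, 0); (0, 0, 0, 0, 0, 2); (0, 2, 0, 0, 3, 0); (0, 1, 1, 1, 0, 0))


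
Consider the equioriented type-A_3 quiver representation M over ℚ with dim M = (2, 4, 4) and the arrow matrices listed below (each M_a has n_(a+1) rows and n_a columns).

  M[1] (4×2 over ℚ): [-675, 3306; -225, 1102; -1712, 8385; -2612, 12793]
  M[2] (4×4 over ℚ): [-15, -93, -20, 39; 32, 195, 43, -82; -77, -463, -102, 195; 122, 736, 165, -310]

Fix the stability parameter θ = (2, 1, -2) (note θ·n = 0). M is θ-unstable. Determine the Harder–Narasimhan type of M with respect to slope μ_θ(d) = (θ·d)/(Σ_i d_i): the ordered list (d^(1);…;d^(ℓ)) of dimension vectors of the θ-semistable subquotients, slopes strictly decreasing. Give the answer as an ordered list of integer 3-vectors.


Interval decomposition of M: I[1,3]^2, I[2,3]^2.
HN type (ℓ=2): μ^(1)=1/3; μ^(2)=-1/2

((2, 2, 2); (0, 2, 2))


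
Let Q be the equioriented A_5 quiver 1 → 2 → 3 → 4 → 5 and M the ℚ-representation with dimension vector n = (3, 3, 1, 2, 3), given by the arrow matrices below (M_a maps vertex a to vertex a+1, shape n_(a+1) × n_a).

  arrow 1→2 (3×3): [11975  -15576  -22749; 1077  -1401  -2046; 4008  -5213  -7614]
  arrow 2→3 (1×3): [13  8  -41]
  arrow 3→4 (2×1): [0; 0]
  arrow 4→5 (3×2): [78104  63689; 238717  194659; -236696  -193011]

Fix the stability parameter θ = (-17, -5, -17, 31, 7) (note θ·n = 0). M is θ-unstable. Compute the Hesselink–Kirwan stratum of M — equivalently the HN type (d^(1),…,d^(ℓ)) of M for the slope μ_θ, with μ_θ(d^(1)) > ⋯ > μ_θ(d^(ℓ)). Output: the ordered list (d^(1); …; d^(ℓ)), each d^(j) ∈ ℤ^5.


Via rank(M_{q-1}∘⋯∘M_p): M ≅ I[1,2]^2, I[1,3], I[4,5]^2, I[5,5].
μ_θ-semistable layers: μ^(1)=19; μ^(2)=7; μ^(3)=-5; μ^(4)=-11; μ^(5)=-17

((0, 0, 0, 2, 2); (0, 0, 0, 0, 1); (0, 2, 0, 0, 0); (0, 1, 1, 0, 0); (3, 0, 0, 0, 0))


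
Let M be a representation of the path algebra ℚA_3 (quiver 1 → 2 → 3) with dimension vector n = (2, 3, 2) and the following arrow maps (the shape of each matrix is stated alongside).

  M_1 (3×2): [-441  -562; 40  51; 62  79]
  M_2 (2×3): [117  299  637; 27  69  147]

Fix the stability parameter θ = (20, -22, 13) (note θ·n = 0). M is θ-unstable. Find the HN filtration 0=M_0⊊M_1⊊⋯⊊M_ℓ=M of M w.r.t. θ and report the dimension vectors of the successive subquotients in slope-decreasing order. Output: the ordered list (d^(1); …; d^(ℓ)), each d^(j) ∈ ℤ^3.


Barcode: M ≅ I[1,2], I[1,3], I[2,2], I[3,3]. HN layers by μ_θ (3 steps, strictly decreasing):
  μ^(1)=13; μ^(2)=-1; μ^(3)=-22

((0, 0, 2); (2, 2, 0); (0, 1, 0))


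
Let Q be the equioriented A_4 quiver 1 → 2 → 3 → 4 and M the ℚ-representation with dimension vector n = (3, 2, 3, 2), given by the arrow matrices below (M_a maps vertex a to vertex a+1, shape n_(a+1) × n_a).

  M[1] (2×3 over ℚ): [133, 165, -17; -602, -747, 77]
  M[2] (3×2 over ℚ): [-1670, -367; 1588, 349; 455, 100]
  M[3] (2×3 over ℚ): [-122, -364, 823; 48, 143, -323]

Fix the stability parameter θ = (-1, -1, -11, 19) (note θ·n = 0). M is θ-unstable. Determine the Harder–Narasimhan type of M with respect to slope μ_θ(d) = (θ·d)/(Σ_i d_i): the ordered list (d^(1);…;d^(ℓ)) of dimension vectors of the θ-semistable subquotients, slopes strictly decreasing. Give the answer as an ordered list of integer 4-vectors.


Barcode: M ≅ I[1,1], I[1,4]^2, I[3,3]. HN layers by μ_θ (4 steps, strictly decreasing):
  μ^(1)=19; μ^(2)=-1; μ^(3)=-13/3; μ^(4)=-11

((0, 0, 0, 2); (1, 0, 0, 0); (2, 2, 2, 0); (0, 0, 1, 0))


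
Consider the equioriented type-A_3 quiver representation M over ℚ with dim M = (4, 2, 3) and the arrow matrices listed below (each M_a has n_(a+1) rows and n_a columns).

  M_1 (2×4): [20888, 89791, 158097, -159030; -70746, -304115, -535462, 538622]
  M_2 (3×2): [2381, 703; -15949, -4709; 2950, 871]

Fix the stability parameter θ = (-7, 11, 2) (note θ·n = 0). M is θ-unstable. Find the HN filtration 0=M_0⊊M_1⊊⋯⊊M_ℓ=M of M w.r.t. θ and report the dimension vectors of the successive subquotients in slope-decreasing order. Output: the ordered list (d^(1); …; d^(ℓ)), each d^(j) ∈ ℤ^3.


Via rank(M_{q-1}∘⋯∘M_p): M ≅ I[1,1]^2, I[1,3]^2, I[3,3].
μ_θ-semistable layers: μ^(1)=13/2; μ^(2)=2; μ^(3)=-7

((0, 2, 2); (0, 0, 1); (4, 0, 0))


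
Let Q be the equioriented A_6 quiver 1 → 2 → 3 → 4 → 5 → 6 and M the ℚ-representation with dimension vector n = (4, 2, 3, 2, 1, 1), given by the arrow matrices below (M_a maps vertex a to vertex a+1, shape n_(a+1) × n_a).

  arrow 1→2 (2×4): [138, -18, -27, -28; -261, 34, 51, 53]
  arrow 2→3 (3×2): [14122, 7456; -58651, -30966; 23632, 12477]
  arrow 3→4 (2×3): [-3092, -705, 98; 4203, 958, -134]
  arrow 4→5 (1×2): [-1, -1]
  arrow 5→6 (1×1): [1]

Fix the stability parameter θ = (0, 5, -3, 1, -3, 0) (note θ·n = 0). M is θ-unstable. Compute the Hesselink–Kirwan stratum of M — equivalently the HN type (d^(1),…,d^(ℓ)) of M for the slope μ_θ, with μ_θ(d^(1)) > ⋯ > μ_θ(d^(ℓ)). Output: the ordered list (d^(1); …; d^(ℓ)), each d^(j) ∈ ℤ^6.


Interval decomposition of M: I[1,1]^2, I[1,4], I[1,6], I[3,3].
HN type (ℓ=3): μ^(1)=1; μ^(2)=0; μ^(3)=-3

((0, 1, 1, 1, 0, 0); (4, 1, 1, 1, 1, 1); (0, 0, 1, 0, 0, 0))


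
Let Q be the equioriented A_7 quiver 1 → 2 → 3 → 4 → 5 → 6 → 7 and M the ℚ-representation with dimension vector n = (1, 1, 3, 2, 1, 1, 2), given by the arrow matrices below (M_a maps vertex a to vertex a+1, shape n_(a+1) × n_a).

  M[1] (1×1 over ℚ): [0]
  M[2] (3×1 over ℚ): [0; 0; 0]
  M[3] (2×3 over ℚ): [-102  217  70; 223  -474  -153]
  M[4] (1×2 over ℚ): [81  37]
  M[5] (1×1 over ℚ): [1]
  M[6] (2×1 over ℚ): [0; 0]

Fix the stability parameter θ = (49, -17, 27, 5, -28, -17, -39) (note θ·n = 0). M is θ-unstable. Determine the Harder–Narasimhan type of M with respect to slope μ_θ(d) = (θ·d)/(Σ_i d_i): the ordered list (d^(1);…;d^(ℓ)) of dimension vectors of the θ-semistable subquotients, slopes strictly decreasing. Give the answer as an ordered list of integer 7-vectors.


Interval decomposition of M: I[1,1], I[2,2], I[3,3], I[3,4], I[3,6], I[7,7]^2.
HN type (ℓ=6): μ^(1)=49; μ^(2)=27; μ^(3)=16; μ^(4)=-13/4; μ^(5)=-17; μ^(6)=-39

((1, 0, 0, 0, 0, 0, 0); (0, 0, 1, 0, 0, 0, 0); (0, 0, 1, 1, 0, 0, 0); (0, 0, 1, 1, 1, 1, 0); (0, 1, 0, 0, 0, 0, 0); (0, 0, 0, 0, 0, 0, 2))


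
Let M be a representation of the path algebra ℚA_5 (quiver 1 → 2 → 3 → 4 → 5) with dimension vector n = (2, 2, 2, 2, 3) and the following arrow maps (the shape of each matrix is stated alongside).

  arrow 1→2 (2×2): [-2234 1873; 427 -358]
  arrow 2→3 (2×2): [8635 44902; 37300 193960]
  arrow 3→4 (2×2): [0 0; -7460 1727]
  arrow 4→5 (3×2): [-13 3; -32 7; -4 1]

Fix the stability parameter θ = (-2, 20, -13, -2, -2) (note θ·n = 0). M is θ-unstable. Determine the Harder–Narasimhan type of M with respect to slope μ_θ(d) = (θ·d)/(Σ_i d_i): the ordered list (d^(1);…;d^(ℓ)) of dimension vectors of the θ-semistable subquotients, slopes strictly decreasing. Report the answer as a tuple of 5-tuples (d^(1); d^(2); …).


Interval decomposition of M: I[1,2], I[1,3], I[3,5], I[4,5], I[5,5].
HN type (ℓ=4): μ^(1)=20; μ^(2)=7/2; μ^(3)=-2; μ^(4)=-13

((0, 1, 0, 0, 0); (0, 1, 1, 0, 0); (2, 0, 0, 2, 3); (0, 0, 1, 0, 0))


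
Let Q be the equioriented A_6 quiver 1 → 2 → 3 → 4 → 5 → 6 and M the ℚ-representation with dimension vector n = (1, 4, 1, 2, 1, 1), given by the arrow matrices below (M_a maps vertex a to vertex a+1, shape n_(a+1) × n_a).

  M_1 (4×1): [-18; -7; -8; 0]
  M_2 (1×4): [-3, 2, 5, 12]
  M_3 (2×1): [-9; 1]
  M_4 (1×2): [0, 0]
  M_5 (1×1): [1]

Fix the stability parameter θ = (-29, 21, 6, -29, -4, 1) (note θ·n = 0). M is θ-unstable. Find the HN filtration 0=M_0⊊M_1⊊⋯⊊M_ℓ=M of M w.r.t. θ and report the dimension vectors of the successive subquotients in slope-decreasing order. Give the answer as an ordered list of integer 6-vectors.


Interval decomposition of M: I[1,2], I[2,2]^2, I[2,4], I[4,4], I[5,6].
HN type (ℓ=5): μ^(1)=21; μ^(2)=1; μ^(3)=-2/3; μ^(4)=-4; μ^(5)=-29

((0, 3, 0, 0, 0, 0); (0, 0, 0, 0, 0, 1); (0, 1, 1, 1, 0, 0); (0, 0, 0, 0, 1, 0); (1, 0, 0, 1, 0, 0))


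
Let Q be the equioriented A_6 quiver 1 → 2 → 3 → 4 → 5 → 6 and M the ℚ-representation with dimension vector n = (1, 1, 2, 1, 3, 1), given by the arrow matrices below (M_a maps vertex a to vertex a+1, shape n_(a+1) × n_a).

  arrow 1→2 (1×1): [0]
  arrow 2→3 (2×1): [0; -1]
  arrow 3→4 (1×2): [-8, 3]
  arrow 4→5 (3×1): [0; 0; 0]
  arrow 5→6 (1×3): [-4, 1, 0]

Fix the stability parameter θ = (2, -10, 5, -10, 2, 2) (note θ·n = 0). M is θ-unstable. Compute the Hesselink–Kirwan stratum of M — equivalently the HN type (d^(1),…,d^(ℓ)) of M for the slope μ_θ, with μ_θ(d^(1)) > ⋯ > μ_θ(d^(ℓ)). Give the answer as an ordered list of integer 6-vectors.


Interval decomposition of M: I[1,1], I[2,4], I[3,3], I[5,5]^2, I[5,6].
HN type (ℓ=4): μ^(1)=5; μ^(2)=2; μ^(3)=-5/2; μ^(4)=-10

((0, 0, 1, 0, 0, 0); (1, 0, 0, 0, 3, 1); (0, 0, 1, 1, 0, 0); (0, 1, 0, 0, 0, 0))


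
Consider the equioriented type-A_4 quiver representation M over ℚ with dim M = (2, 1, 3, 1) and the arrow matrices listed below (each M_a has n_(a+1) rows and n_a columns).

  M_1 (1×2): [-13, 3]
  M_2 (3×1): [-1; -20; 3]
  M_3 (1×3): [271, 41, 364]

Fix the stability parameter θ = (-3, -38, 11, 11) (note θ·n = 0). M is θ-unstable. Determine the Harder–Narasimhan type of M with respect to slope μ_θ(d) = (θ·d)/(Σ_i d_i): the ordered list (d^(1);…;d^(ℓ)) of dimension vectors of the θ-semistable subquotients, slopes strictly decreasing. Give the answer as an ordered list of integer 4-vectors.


Barcode: M ≅ I[1,1], I[1,4], I[3,3]^2. HN layers by μ_θ (3 steps, strictly decreasing):
  μ^(1)=11; μ^(2)=-3; μ^(3)=-41/2

((0, 0, 3, 1); (1, 0, 0, 0); (1, 1, 0, 0))
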